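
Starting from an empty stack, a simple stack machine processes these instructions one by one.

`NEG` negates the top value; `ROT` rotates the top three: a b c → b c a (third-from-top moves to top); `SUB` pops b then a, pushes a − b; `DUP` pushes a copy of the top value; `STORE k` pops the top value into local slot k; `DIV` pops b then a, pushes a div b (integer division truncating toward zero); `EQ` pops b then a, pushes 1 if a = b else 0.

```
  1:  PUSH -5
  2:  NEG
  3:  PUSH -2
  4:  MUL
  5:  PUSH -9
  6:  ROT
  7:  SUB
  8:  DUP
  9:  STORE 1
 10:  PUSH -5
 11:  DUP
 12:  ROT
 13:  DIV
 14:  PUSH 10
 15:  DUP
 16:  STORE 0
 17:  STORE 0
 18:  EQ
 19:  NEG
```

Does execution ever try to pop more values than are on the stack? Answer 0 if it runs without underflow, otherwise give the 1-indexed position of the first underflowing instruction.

6

PUSH -5 : -5
NEG     : 5
PUSH -2 : 5 -2
MUL     : -10
PUSH -9 : -10 -9
ROT  — needs 3 operands, stack has 2 → underflow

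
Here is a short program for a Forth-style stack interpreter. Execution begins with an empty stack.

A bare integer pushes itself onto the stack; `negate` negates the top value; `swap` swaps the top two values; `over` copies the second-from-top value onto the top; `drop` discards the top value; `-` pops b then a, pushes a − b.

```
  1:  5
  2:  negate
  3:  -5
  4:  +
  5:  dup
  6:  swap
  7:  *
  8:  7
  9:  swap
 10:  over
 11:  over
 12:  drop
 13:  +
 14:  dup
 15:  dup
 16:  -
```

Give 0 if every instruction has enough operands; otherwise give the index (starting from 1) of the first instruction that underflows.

0

5      → [5]
negate → [-5]
-5     → [-5, -5]
+      → [-10]
dup    → [-10, -10]
swap   → [-10, -10]
*      → [100]
7      → [100, 7]
swap   → [7, 100]
over   → [7, 100, 7]
over   → [7, 100, 7, 100]
drop   → [7, 100, 7]
+      → [7, 107]
dup    → [7, 107, 107]
dup    → [7, 107, 107, 107]
-      → [7, 107, 0]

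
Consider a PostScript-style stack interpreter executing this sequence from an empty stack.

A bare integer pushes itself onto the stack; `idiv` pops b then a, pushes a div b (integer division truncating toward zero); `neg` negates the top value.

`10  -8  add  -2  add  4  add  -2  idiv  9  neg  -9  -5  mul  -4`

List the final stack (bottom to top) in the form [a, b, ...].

[-2, -9, 45, -4]

10   → [10]
-8   → [10, -8]
add  → [2]
-2   → [2, -2]
add  → [0]
4    → [0, 4]
add  → [4]
-2   → [4, -2]
idiv → [-2]
9    → [-2, 9]
neg  → [-2, -9]
-9   → [-2, -9, -9]
-5   → [-2, -9, -9, -5]
mul  → [-2, -9, 45]
-4   → [-2, -9, 45, -4]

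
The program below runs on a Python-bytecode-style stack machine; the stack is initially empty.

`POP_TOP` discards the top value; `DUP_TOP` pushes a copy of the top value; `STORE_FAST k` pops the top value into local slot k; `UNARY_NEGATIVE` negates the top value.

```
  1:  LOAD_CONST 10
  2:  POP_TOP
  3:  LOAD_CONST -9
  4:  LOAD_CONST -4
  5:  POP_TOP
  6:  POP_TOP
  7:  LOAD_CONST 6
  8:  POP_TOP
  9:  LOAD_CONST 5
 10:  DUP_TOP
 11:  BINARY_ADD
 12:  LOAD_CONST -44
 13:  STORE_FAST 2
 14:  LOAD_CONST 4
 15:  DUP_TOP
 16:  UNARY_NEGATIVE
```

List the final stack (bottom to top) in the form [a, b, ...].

[10, 4, -4]

LOAD_CONST 10  -> 10
POP_TOP        -> (empty)
LOAD_CONST -9  -> -9
LOAD_CONST -4  -> -9 -4
POP_TOP        -> -9
POP_TOP        -> (empty)
LOAD_CONST 6   -> 6
POP_TOP        -> (empty)
LOAD_CONST 5   -> 5
DUP_TOP        -> 5 5
BINARY_ADD     -> 10
LOAD_CONST -44 -> 10 -44
STORE_FAST 2   -> 10
LOAD_CONST 4   -> 10 4
DUP_TOP        -> 10 4 4
UNARY_NEGATIVE -> 10 4 -4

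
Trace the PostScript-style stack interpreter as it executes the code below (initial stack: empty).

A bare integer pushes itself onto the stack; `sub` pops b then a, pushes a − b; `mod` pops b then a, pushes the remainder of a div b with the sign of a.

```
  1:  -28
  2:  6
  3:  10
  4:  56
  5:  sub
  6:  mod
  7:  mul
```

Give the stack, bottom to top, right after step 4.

[-28, 6, 10, 56]

-28 → [-28]
6   → [-28, 6]
10  → [-28, 6, 10]
56  → [-28, 6, 10, 56]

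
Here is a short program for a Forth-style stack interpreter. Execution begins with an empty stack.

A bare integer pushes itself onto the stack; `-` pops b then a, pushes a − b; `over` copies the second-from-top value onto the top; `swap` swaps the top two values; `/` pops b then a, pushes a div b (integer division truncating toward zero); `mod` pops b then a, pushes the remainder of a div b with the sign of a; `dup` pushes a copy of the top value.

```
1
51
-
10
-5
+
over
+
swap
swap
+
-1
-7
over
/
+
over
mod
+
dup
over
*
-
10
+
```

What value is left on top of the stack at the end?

1     [1]
51    [1, 51]
-     [-50]
10    [-50, 10]
-5    [-50, 10, -5]
+     [-50, 5]
over  [-50, 5, -50]
+     [-50, -45]
swap  [-45, -50]
swap  [-50, -45]
+     [-95]
-1    [-95, -1]
-7    [-95, -1, -7]
over  [-95, -1, -7, -1]
/     [-95, -1, 7]
+     [-95, 6]
over  [-95, 6, -95]
mod   [-95, 6]
+     [-89]
dup   [-89, -89]
over  [-89, -89, -89]
*     [-89, 7921]
-     [-8010]
10    [-8010, 10]
+     [-8000]

-8000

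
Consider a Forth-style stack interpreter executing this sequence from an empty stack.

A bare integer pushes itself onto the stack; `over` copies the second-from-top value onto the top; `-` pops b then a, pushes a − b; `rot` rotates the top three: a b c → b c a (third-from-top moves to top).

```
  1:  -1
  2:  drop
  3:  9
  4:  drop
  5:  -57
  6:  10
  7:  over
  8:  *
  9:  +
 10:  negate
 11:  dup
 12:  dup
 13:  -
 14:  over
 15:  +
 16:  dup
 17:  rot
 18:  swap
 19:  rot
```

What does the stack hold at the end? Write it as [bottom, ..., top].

[627, 627, 627]

-1      -1
drop    (empty)
9       9
drop    (empty)
-57     -57
10      -57 10
over    -57 10 -57
*       -57 -570
+       -627
negate  627
dup     627 627
dup     627 627 627
-       627 0
over    627 0 627
+       627 627
dup     627 627 627
rot     627 627 627
swap    627 627 627
rot     627 627 627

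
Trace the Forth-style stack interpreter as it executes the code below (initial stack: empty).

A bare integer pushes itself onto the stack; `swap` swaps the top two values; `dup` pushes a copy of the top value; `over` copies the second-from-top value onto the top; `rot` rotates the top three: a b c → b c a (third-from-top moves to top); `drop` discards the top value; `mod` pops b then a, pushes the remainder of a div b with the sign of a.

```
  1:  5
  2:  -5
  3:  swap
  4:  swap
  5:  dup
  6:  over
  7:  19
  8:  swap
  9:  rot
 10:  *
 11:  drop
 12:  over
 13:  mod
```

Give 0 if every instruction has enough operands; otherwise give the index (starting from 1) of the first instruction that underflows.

5    -> 5
-5   -> 5 -5
swap -> -5 5
swap -> 5 -5
dup  -> 5 -5 -5
over -> 5 -5 -5 -5
19   -> 5 -5 -5 -5 19
swap -> 5 -5 -5 19 -5
rot  -> 5 -5 19 -5 -5
*    -> 5 -5 19 25
drop -> 5 -5 19
over -> 5 -5 19 -5
mod  -> 5 -5 4

0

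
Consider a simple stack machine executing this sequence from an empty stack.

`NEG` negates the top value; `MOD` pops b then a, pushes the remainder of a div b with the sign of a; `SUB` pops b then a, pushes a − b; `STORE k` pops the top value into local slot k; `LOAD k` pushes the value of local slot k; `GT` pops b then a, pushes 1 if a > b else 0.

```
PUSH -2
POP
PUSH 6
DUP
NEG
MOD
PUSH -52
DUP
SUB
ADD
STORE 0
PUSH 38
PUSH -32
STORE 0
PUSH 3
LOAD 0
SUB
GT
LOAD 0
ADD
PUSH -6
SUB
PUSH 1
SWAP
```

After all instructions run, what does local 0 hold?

PUSH -2   -2
POP       (empty)
PUSH 6    6
DUP       6 6
NEG       6 -6
MOD       0
PUSH -52  0 -52
DUP       0 -52 -52
SUB       0 0
ADD       0
STORE 0   (empty)
PUSH 38   38
PUSH -32  38 -32
STORE 0   38
PUSH 3    38 3
LOAD 0    38 3 -32
SUB       38 35
GT        1
LOAD 0    1 -32
ADD       -31
PUSH -6   -31 -6
SUB       -25
PUSH 1    -25 1
SWAP      1 -25

-32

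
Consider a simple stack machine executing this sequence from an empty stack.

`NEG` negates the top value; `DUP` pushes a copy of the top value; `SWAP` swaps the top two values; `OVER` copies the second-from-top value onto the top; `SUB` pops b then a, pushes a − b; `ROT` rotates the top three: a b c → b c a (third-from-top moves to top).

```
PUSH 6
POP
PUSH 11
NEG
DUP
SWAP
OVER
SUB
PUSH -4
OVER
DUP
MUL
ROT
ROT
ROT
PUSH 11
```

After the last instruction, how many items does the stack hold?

PUSH 6   6
POP      (empty)
PUSH 11  11
NEG      -11
DUP      -11 -11
SWAP     -11 -11
OVER     -11 -11 -11
SUB      -11 0
PUSH -4  -11 0 -4
OVER     -11 0 -4 0
DUP      -11 0 -4 0 0
MUL      -11 0 -4 0
ROT      -11 -4 0 0
ROT      -11 0 0 -4
ROT      -11 0 -4 0
PUSH 11  -11 0 -4 0 11

5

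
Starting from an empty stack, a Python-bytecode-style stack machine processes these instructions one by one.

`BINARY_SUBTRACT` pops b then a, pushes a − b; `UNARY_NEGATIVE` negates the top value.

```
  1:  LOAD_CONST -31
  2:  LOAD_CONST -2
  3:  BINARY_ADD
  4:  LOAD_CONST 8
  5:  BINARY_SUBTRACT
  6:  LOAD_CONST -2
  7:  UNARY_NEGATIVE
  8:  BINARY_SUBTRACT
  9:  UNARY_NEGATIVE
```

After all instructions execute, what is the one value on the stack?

LOAD_CONST -31   [-31]
LOAD_CONST -2    [-31, -2]
BINARY_ADD       [-33]
LOAD_CONST 8     [-33, 8]
BINARY_SUBTRACT  [-41]
LOAD_CONST -2    [-41, -2]
UNARY_NEGATIVE   [-41, 2]
BINARY_SUBTRACT  [-43]
UNARY_NEGATIVE   [43]

43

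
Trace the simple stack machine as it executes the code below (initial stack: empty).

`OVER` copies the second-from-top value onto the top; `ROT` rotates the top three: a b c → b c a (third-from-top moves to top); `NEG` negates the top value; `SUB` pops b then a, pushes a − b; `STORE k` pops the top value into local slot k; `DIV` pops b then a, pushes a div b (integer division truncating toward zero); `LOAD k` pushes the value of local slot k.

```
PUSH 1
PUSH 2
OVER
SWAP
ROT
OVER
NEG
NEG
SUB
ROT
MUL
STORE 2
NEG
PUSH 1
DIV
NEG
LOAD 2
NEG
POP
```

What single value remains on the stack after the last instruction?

2

PUSH 1  : [1]
PUSH 2  : [1, 2]
OVER    : [1, 2, 1]
SWAP    : [1, 1, 2]
ROT     : [1, 2, 1]
OVER    : [1, 2, 1, 2]
NEG     : [1, 2, 1, -2]
NEG     : [1, 2, 1, 2]
SUB     : [1, 2, -1]
ROT     : [2, -1, 1]
MUL     : [2, -1]
STORE 2 : [2]
NEG     : [-2]
PUSH 1  : [-2, 1]
DIV     : [-2]
NEG     : [2]
LOAD 2  : [2, -1]
NEG     : [2, 1]
POP     : [2]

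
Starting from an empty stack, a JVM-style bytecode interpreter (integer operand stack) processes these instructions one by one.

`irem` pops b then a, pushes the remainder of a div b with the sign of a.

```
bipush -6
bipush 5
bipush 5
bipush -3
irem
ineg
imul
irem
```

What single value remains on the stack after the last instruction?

-6

bipush -6 -> -6
bipush 5  -> -6 5
bipush 5  -> -6 5 5
bipush -3 -> -6 5 5 -3
irem      -> -6 5 2
ineg      -> -6 5 -2
imul      -> -6 -10
irem      -> -6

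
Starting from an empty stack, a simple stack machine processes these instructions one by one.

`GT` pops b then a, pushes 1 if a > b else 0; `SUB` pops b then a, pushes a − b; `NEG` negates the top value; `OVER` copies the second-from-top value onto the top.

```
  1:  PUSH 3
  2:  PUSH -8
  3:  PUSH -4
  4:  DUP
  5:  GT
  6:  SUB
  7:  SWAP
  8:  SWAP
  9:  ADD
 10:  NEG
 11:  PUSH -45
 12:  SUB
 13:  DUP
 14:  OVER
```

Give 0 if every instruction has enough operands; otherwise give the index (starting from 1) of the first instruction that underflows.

PUSH 3   : 3
PUSH -8  : 3 -8
PUSH -4  : 3 -8 -4
DUP      : 3 -8 -4 -4
GT       : 3 -8 0
SUB      : 3 -8
SWAP     : -8 3
SWAP     : 3 -8
ADD      : -5
NEG      : 5
PUSH -45 : 5 -45
SUB      : 50
DUP      : 50 50
OVER     : 50 50 50

0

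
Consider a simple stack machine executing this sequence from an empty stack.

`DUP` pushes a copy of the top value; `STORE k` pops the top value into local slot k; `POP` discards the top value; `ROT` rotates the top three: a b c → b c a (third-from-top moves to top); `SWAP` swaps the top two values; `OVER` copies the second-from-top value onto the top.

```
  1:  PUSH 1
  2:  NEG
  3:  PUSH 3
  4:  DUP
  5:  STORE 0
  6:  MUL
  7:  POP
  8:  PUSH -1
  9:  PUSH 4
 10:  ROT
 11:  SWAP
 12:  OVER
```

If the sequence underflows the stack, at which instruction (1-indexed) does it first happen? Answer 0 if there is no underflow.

PUSH 1   1
NEG      -1
PUSH 3   -1 3
DUP      -1 3 3
STORE 0  -1 3
MUL      -3
POP      (empty)
PUSH -1  -1
PUSH 4   -1 4
ROT  — needs 3 operands, stack has 2 → underflow

10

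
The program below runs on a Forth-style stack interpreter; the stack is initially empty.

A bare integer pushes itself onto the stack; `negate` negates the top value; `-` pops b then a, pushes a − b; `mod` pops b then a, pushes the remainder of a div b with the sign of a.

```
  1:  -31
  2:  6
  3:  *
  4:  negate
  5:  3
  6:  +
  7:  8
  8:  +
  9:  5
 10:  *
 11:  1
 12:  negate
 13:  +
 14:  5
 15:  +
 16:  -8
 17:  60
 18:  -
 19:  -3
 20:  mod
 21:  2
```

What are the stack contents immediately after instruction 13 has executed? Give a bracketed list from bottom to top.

[984]

-31    -> -31
6      -> -31 6
*      -> -186
negate -> 186
3      -> 186 3
+      -> 189
8      -> 189 8
+      -> 197
5      -> 197 5
*      -> 985
1      -> 985 1
negate -> 985 -1
+      -> 984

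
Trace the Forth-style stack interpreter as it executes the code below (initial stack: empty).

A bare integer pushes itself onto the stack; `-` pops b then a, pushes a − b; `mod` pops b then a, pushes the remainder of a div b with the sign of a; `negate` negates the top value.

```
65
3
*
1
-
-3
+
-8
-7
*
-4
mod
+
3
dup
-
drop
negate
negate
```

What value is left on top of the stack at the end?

65     -> 65
3      -> 65 3
*      -> 195
1      -> 195 1
-      -> 194
-3     -> 194 -3
+      -> 191
-8     -> 191 -8
-7     -> 191 -8 -7
*      -> 191 56
-4     -> 191 56 -4
mod    -> 191 0
+      -> 191
3      -> 191 3
dup    -> 191 3 3
-      -> 191 0
drop   -> 191
negate -> -191
negate -> 191

191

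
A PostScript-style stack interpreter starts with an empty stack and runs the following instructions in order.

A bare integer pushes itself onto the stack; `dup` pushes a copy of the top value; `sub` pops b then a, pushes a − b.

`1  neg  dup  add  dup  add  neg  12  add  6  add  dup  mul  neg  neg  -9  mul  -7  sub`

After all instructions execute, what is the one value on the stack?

-4349

1    [1]
neg  [-1]
dup  [-1, -1]
add  [-2]
dup  [-2, -2]
add  [-4]
neg  [4]
12   [4, 12]
add  [16]
6    [16, 6]
add  [22]
dup  [22, 22]
mul  [484]
neg  [-484]
neg  [484]
-9   [484, -9]
mul  [-4356]
-7   [-4356, -7]
sub  [-4349]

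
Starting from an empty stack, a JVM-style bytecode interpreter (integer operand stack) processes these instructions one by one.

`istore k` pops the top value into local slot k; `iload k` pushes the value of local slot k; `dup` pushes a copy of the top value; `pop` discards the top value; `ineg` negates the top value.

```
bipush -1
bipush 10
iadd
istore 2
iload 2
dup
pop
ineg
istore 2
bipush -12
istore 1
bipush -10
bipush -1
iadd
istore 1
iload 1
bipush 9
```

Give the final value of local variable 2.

-9

bipush -1  → -1
bipush 10  → -1 10
iadd       → 9
istore 2   → (empty)
iload 2    → 9
dup        → 9 9
pop        → 9
ineg       → -9
istore 2   → (empty)
bipush -12 → -12
istore 1   → (empty)
bipush -10 → -10
bipush -1  → -10 -1
iadd       → -11
istore 1   → (empty)
iload 1    → -11
bipush 9   → -11 9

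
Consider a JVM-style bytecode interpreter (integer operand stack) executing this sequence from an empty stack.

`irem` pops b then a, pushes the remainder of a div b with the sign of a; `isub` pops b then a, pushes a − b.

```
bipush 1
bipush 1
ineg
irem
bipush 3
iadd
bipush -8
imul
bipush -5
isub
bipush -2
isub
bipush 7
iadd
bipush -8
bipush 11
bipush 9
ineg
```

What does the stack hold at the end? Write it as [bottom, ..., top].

[-10, -8, 11, -9]

bipush 1  → 1
bipush 1  → 1 1
ineg      → 1 -1
irem      → 0
bipush 3  → 0 3
iadd      → 3
bipush -8 → 3 -8
imul      → -24
bipush -5 → -24 -5
isub      → -19
bipush -2 → -19 -2
isub      → -17
bipush 7  → -17 7
iadd      → -10
bipush -8 → -10 -8
bipush 11 → -10 -8 11
bipush 9  → -10 -8 11 9
ineg      → -10 -8 11 -9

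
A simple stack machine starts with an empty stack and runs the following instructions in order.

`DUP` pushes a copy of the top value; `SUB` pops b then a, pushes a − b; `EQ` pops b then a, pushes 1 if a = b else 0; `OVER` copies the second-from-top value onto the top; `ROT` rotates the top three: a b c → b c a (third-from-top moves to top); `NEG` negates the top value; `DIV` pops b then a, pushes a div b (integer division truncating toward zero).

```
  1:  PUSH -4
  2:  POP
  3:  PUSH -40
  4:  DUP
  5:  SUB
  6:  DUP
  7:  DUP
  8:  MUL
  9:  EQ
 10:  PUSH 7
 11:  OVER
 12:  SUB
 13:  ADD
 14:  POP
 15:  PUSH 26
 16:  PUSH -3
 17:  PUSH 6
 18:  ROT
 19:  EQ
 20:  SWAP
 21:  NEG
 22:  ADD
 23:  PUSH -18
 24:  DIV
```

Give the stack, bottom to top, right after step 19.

PUSH -4  -> -4
POP      -> (empty)
PUSH -40 -> -40
DUP      -> -40 -40
SUB      -> 0
DUP      -> 0 0
DUP      -> 0 0 0
MUL      -> 0 0
EQ       -> 1
PUSH 7   -> 1 7
OVER     -> 1 7 1
SUB      -> 1 6
ADD      -> 7
POP      -> (empty)
PUSH 26  -> 26
PUSH -3  -> 26 -3
PUSH 6   -> 26 -3 6
ROT      -> -3 6 26
EQ       -> -3 0

[-3, 0]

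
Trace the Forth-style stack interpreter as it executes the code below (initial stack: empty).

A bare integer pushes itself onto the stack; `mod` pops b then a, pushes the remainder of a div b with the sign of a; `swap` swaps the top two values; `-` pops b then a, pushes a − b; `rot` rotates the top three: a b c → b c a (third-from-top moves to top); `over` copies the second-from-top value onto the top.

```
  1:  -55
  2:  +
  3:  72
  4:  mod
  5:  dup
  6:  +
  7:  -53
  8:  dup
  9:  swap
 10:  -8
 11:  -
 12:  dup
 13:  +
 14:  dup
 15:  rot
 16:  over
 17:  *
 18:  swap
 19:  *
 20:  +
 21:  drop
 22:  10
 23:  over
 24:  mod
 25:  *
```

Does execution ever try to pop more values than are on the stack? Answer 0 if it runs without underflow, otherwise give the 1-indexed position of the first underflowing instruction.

-55  -55
+  — needs 2 operands, stack has 1 → underflow

2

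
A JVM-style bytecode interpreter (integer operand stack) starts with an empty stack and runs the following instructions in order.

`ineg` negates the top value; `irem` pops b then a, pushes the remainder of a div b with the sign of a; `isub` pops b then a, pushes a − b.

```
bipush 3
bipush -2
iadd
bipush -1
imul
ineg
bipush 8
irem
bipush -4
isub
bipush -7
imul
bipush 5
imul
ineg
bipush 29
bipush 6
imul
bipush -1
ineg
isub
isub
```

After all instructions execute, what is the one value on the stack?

2

bipush 3  : 3
bipush -2 : 3 -2
iadd      : 1
bipush -1 : 1 -1
imul      : -1
ineg      : 1
bipush 8  : 1 8
irem      : 1
bipush -4 : 1 -4
isub      : 5
bipush -7 : 5 -7
imul      : -35
bipush 5  : -35 5
imul      : -175
ineg      : 175
bipush 29 : 175 29
bipush 6  : 175 29 6
imul      : 175 174
bipush -1 : 175 174 -1
ineg      : 175 174 1
isub      : 175 173
isub      : 2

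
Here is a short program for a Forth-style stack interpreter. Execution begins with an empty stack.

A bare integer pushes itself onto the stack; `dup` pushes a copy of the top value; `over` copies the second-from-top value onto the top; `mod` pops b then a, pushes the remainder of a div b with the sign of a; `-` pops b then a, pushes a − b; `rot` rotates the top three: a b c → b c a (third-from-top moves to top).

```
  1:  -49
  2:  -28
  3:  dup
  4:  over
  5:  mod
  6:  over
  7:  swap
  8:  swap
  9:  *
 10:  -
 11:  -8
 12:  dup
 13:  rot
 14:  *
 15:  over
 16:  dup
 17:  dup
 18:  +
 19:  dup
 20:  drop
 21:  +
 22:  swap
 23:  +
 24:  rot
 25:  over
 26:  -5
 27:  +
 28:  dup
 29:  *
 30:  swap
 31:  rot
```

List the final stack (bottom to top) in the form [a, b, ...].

[-8, 38025, -49, 200]

-49   -49
-28   -49 -28
dup   -49 -28 -28
over  -49 -28 -28 -28
mod   -49 -28 0
over  -49 -28 0 -28
swap  -49 -28 -28 0
swap  -49 -28 0 -28
*     -49 -28 0
-     -49 -28
-8    -49 -28 -8
dup   -49 -28 -8 -8
rot   -49 -8 -8 -28
*     -49 -8 224
over  -49 -8 224 -8
dup   -49 -8 224 -8 -8
dup   -49 -8 224 -8 -8 -8
+     -49 -8 224 -8 -16
dup   -49 -8 224 -8 -16 -16
drop  -49 -8 224 -8 -16
+     -49 -8 224 -24
swap  -49 -8 -24 224
+     -49 -8 200
rot   -8 200 -49
over  -8 200 -49 200
-5    -8 200 -49 200 -5
+     -8 200 -49 195
dup   -8 200 -49 195 195
*     -8 200 -49 38025
swap  -8 200 38025 -49
rot   -8 38025 -49 200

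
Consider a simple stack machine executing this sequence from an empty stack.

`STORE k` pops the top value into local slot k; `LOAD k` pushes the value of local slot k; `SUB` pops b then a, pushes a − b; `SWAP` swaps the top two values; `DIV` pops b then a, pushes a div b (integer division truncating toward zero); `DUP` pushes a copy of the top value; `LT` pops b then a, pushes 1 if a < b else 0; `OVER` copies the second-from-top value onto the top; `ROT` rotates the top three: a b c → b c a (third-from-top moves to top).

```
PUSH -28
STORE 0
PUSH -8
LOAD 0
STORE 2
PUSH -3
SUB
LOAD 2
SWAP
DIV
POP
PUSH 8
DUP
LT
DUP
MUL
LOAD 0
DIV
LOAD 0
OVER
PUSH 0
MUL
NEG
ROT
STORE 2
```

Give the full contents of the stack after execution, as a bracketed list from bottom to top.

[-28, 0]

PUSH -28  -28
STORE 0   (empty)
PUSH -8   -8
LOAD 0    -8 -28
STORE 2   -8
PUSH -3   -8 -3
SUB       -5
LOAD 2    -5 -28
SWAP      -28 -5
DIV       5
POP       (empty)
PUSH 8    8
DUP       8 8
LT        0
DUP       0 0
MUL       0
LOAD 0    0 -28
DIV       0
LOAD 0    0 -28
OVER      0 -28 0
PUSH 0    0 -28 0 0
MUL       0 -28 0
NEG       0 -28 0
ROT       -28 0 0
STORE 2   -28 0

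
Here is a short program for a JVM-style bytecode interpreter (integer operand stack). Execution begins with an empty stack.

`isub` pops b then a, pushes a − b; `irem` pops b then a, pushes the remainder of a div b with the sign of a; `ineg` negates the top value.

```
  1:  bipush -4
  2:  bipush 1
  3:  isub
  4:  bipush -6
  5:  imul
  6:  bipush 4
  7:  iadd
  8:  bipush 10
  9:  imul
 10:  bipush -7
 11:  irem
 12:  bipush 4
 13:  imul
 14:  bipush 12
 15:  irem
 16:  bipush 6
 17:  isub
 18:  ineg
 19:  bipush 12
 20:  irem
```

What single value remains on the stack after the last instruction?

bipush -4 -> [-4]
bipush 1  -> [-4, 1]
isub      -> [-5]
bipush -6 -> [-5, -6]
imul      -> [30]
bipush 4  -> [30, 4]
iadd      -> [34]
bipush 10 -> [34, 10]
imul      -> [340]
bipush -7 -> [340, -7]
irem      -> [4]
bipush 4  -> [4, 4]
imul      -> [16]
bipush 12 -> [16, 12]
irem      -> [4]
bipush 6  -> [4, 6]
isub      -> [-2]
ineg      -> [2]
bipush 12 -> [2, 12]
irem      -> [2]

2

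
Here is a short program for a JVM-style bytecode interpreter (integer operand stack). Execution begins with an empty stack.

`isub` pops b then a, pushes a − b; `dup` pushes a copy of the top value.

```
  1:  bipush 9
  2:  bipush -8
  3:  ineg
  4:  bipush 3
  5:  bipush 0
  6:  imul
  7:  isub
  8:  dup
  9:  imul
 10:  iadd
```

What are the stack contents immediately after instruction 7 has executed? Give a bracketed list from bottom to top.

[9, 8]

bipush 9   9
bipush -8  9 -8
ineg       9 8
bipush 3   9 8 3
bipush 0   9 8 3 0
imul       9 8 0
isub       9 8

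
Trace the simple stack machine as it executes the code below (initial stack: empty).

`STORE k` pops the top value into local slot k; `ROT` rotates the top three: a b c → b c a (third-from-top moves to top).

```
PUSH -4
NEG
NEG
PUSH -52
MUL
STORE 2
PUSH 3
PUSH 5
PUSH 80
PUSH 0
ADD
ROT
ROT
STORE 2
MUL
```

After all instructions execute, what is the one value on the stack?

240

PUSH -4   [-4]
NEG       [4]
NEG       [-4]
PUSH -52  [-4, -52]
MUL       [208]
STORE 2   []
PUSH 3    [3]
PUSH 5    [3, 5]
PUSH 80   [3, 5, 80]
PUSH 0    [3, 5, 80, 0]
ADD       [3, 5, 80]
ROT       [5, 80, 3]
ROT       [80, 3, 5]
STORE 2   [80, 3]
MUL       [240]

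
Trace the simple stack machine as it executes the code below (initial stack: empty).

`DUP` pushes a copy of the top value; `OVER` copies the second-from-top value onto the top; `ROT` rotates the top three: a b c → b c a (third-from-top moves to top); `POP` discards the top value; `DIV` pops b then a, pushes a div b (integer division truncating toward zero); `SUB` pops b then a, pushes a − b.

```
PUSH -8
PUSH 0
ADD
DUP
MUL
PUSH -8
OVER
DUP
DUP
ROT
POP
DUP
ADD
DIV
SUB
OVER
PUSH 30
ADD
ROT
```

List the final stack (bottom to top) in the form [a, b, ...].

PUSH -8 -> [-8]
PUSH 0  -> [-8, 0]
ADD     -> [-8]
DUP     -> [-8, -8]
MUL     -> [64]
PUSH -8 -> [64, -8]
OVER    -> [64, -8, 64]
DUP     -> [64, -8, 64, 64]
DUP     -> [64, -8, 64, 64, 64]
ROT     -> [64, -8, 64, 64, 64]
POP     -> [64, -8, 64, 64]
DUP     -> [64, -8, 64, 64, 64]
ADD     -> [64, -8, 64, 128]
DIV     -> [64, -8, 0]
SUB     -> [64, -8]
OVER    -> [64, -8, 64]
PUSH 30 -> [64, -8, 64, 30]
ADD     -> [64, -8, 94]
ROT     -> [-8, 94, 64]

[-8, 94, 64]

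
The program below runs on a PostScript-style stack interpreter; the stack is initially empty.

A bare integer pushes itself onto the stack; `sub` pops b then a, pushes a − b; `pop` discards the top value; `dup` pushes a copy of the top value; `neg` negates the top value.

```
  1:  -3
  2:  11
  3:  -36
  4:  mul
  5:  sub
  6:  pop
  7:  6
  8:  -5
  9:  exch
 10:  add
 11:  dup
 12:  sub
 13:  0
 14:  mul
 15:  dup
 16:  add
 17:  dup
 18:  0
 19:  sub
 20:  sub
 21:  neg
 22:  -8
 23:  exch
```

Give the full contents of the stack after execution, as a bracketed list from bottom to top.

[-8, 0]

-3   → [-3]
11   → [-3, 11]
-36  → [-3, 11, -36]
mul  → [-3, -396]
sub  → [393]
pop  → []
6    → [6]
-5   → [6, -5]
exch → [-5, 6]
add  → [1]
dup  → [1, 1]
sub  → [0]
0    → [0, 0]
mul  → [0]
dup  → [0, 0]
add  → [0]
dup  → [0, 0]
0    → [0, 0, 0]
sub  → [0, 0]
sub  → [0]
neg  → [0]
-8   → [0, -8]
exch → [-8, 0]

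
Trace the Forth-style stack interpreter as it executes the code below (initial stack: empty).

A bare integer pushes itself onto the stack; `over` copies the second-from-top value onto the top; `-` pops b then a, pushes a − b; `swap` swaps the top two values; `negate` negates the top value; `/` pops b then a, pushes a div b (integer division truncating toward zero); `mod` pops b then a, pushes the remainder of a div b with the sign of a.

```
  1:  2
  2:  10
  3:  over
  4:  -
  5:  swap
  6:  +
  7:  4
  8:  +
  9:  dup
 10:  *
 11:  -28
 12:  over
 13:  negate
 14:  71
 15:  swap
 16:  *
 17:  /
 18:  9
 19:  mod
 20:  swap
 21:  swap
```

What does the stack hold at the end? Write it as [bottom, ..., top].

2       2
10      2 10
over    2 10 2
-       2 8
swap    8 2
+       10
4       10 4
+       14
dup     14 14
*       196
-28     196 -28
over    196 -28 196
negate  196 -28 -196
71      196 -28 -196 71
swap    196 -28 71 -196
*       196 -28 -13916
/       196 0
9       196 0 9
mod     196 0
swap    0 196
swap    196 0

[196, 0]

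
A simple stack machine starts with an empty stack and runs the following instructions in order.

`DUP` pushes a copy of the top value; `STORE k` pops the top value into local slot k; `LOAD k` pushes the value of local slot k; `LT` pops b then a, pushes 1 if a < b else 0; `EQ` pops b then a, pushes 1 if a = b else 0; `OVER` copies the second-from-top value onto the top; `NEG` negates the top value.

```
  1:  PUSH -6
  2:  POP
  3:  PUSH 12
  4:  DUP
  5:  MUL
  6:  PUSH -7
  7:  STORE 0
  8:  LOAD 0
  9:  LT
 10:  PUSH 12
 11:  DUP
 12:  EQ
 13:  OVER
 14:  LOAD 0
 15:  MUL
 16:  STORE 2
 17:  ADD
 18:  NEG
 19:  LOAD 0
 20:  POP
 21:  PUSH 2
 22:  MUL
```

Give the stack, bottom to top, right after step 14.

[0, 1, 0, -7]

PUSH -6 → [-6]
POP     → []
PUSH 12 → [12]
DUP     → [12, 12]
MUL     → [144]
PUSH -7 → [144, -7]
STORE 0 → [144]
LOAD 0  → [144, -7]
LT      → [0]
PUSH 12 → [0, 12]
DUP     → [0, 12, 12]
EQ      → [0, 1]
OVER    → [0, 1, 0]
LOAD 0  → [0, 1, 0, -7]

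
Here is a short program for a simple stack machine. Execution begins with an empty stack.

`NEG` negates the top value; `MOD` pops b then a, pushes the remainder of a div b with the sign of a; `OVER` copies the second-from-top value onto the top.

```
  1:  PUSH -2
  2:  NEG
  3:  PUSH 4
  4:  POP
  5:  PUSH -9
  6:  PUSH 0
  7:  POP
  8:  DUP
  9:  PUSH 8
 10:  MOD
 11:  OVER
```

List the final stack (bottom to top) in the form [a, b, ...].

[2, -9, -1, -9]

PUSH -2  [-2]
NEG      [2]
PUSH 4   [2, 4]
POP      [2]
PUSH -9  [2, -9]
PUSH 0   [2, -9, 0]
POP      [2, -9]
DUP      [2, -9, -9]
PUSH 8   [2, -9, -9, 8]
MOD      [2, -9, -1]
OVER     [2, -9, -1, -9]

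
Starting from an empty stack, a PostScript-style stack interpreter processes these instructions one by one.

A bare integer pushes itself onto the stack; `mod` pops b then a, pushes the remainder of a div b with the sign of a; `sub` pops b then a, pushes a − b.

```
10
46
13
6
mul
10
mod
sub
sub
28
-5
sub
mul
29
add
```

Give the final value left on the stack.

-895

10   [10]
46   [10, 46]
13   [10, 46, 13]
6    [10, 46, 13, 6]
mul  [10, 46, 78]
10   [10, 46, 78, 10]
mod  [10, 46, 8]
sub  [10, 38]
sub  [-28]
28   [-28, 28]
-5   [-28, 28, -5]
sub  [-28, 33]
mul  [-924]
29   [-924, 29]
add  [-895]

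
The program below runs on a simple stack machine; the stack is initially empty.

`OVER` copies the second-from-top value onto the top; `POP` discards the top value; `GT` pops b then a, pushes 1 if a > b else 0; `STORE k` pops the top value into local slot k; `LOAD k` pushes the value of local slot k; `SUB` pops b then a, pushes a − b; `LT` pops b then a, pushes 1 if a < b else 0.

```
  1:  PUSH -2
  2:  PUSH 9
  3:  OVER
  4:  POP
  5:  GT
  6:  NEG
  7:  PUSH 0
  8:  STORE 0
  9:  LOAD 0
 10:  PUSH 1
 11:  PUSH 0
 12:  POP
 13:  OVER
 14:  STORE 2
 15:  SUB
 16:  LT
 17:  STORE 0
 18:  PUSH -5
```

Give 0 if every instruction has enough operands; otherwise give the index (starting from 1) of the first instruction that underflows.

PUSH -2 : -2
PUSH 9  : -2 9
OVER    : -2 9 -2
POP     : -2 9
GT      : 0
NEG     : 0
PUSH 0  : 0 0
STORE 0 : 0
LOAD 0  : 0 0
PUSH 1  : 0 0 1
PUSH 0  : 0 0 1 0
POP     : 0 0 1
OVER    : 0 0 1 0
STORE 2 : 0 0 1
SUB     : 0 -1
LT      : 0
STORE 0 : (empty)
PUSH -5 : -5

0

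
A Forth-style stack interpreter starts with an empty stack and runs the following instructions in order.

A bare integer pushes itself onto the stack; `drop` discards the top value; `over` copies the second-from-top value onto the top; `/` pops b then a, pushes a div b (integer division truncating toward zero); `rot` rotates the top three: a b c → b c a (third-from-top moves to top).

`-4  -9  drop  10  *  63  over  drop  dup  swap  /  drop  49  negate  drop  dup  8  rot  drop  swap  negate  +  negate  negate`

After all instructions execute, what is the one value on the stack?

-4     -> -4
-9     -> -4 -9
drop   -> -4
10     -> -4 10
*      -> -40
63     -> -40 63
over   -> -40 63 -40
drop   -> -40 63
dup    -> -40 63 63
swap   -> -40 63 63
/      -> -40 1
drop   -> -40
49     -> -40 49
negate -> -40 -49
drop   -> -40
dup    -> -40 -40
8      -> -40 -40 8
rot    -> -40 8 -40
drop   -> -40 8
swap   -> 8 -40
negate -> 8 40
+      -> 48
negate -> -48
negate -> 48

48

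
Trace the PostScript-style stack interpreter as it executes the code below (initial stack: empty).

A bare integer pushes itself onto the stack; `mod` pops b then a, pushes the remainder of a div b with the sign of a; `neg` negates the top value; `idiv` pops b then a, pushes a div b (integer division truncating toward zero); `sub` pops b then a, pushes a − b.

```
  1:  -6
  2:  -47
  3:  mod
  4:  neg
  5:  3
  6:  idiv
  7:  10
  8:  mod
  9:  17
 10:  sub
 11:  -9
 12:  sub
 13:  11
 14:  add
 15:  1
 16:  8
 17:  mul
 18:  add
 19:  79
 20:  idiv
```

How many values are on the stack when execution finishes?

-6   -> -6
-47  -> -6 -47
mod  -> -6
neg  -> 6
3    -> 6 3
idiv -> 2
10   -> 2 10
mod  -> 2
17   -> 2 17
sub  -> -15
-9   -> -15 -9
sub  -> -6
11   -> -6 11
add  -> 5
1    -> 5 1
8    -> 5 1 8
mul  -> 5 8
add  -> 13
79   -> 13 79
idiv -> 0

1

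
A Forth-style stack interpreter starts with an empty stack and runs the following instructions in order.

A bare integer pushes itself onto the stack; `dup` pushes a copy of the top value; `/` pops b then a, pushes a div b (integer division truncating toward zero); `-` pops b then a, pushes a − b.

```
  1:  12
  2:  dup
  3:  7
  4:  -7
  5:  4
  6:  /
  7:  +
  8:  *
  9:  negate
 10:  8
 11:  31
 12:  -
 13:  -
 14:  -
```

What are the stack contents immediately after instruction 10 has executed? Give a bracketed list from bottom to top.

12     -> 12
dup    -> 12 12
7      -> 12 12 7
-7     -> 12 12 7 -7
4      -> 12 12 7 -7 4
/      -> 12 12 7 -1
+      -> 12 12 6
*      -> 12 72
negate -> 12 -72
8      -> 12 -72 8

[12, -72, 8]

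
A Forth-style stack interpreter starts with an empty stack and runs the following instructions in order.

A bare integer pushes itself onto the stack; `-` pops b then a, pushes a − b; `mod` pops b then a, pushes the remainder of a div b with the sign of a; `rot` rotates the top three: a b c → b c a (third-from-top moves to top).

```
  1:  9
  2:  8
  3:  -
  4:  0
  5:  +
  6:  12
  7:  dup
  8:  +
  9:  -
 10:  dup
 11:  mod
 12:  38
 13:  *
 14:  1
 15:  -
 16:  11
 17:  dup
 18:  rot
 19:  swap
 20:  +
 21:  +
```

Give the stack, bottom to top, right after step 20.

9    -> 9
8    -> 9 8
-    -> 1
0    -> 1 0
+    -> 1
12   -> 1 12
dup  -> 1 12 12
+    -> 1 24
-    -> -23
dup  -> -23 -23
mod  -> 0
38   -> 0 38
*    -> 0
1    -> 0 1
-    -> -1
11   -> -1 11
dup  -> -1 11 11
rot  -> 11 11 -1
swap -> 11 -1 11
+    -> 11 10

[11, 10]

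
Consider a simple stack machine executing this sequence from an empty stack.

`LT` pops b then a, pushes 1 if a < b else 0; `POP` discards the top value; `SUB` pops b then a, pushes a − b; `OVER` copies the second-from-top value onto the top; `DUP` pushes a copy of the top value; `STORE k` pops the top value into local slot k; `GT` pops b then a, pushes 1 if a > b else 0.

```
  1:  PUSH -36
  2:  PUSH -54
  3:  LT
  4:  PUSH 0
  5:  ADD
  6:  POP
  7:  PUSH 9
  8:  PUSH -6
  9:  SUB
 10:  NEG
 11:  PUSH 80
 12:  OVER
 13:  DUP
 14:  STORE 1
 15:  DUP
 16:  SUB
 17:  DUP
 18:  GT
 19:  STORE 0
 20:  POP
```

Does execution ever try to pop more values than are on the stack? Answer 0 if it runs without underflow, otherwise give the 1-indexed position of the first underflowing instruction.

PUSH -36 → [-36]
PUSH -54 → [-36, -54]
LT       → [0]
PUSH 0   → [0, 0]
ADD      → [0]
POP      → []
PUSH 9   → [9]
PUSH -6  → [9, -6]
SUB      → [15]
NEG      → [-15]
PUSH 80  → [-15, 80]
OVER     → [-15, 80, -15]
DUP      → [-15, 80, -15, -15]
STORE 1  → [-15, 80, -15]
DUP      → [-15, 80, -15, -15]
SUB      → [-15, 80, 0]
DUP      → [-15, 80, 0, 0]
GT       → [-15, 80, 0]
STORE 0  → [-15, 80]
POP      → [-15]

0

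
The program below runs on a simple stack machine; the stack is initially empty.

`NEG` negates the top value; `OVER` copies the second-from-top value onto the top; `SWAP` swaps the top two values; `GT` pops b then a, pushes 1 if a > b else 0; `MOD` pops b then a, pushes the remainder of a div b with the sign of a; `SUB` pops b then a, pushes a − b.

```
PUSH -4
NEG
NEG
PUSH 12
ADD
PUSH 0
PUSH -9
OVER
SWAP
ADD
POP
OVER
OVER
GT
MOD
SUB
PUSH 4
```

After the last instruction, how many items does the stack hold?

2

PUSH -4 : -4
NEG     : 4
NEG     : -4
PUSH 12 : -4 12
ADD     : 8
PUSH 0  : 8 0
PUSH -9 : 8 0 -9
OVER    : 8 0 -9 0
SWAP    : 8 0 0 -9
ADD     : 8 0 -9
POP     : 8 0
OVER    : 8 0 8
OVER    : 8 0 8 0
GT      : 8 0 1
MOD     : 8 0
SUB     : 8
PUSH 4  : 8 4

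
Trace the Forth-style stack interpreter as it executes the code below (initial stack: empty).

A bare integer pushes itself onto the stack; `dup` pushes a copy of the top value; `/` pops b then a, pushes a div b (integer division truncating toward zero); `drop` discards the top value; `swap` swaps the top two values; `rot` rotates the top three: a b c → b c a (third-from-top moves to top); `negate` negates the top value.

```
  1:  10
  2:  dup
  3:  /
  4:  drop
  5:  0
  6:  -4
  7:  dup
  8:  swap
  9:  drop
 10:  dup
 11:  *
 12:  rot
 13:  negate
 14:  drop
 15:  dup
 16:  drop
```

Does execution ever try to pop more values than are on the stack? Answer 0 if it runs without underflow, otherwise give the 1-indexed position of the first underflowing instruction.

10   -> [10]
dup  -> [10, 10]
/    -> [1]
drop -> []
0    -> [0]
-4   -> [0, -4]
dup  -> [0, -4, -4]
swap -> [0, -4, -4]
drop -> [0, -4]
dup  -> [0, -4, -4]
*    -> [0, 16]
rot  — needs 3 operands, stack has 2 → underflow

12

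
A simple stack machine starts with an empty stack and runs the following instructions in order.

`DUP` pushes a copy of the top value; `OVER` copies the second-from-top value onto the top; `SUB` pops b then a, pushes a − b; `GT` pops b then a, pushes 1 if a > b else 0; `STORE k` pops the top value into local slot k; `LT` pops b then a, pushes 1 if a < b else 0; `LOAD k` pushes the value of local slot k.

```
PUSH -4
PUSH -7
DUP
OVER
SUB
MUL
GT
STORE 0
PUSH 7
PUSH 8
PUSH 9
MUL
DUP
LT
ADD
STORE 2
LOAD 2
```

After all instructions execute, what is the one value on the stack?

PUSH -4 → [-4]
PUSH -7 → [-4, -7]
DUP     → [-4, -7, -7]
OVER    → [-4, -7, -7, -7]
SUB     → [-4, -7, 0]
MUL     → [-4, 0]
GT      → [0]
STORE 0 → []
PUSH 7  → [7]
PUSH 8  → [7, 8]
PUSH 9  → [7, 8, 9]
MUL     → [7, 72]
DUP     → [7, 72, 72]
LT      → [7, 0]
ADD     → [7]
STORE 2 → []
LOAD 2  → [7]

7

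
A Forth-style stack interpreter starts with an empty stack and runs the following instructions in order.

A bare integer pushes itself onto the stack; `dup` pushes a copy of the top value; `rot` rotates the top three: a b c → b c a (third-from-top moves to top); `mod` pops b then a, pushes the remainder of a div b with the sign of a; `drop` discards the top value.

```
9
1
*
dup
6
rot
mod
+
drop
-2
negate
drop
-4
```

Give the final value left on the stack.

-4

9      → [9]
1      → [9, 1]
*      → [9]
dup    → [9, 9]
6      → [9, 9, 6]
rot    → [9, 6, 9]
mod    → [9, 6]
+      → [15]
drop   → []
-2     → [-2]
negate → [2]
drop   → []
-4     → [-4]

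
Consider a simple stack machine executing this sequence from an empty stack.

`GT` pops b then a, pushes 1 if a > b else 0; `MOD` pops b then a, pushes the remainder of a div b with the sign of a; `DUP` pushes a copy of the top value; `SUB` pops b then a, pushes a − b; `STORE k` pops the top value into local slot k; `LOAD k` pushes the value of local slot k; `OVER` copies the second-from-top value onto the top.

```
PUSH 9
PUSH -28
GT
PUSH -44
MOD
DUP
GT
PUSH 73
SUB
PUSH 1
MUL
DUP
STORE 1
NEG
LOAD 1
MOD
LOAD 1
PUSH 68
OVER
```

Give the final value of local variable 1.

-73

PUSH 9    [9]
PUSH -28  [9, -28]
GT        [1]
PUSH -44  [1, -44]
MOD       [1]
DUP       [1, 1]
GT        [0]
PUSH 73   [0, 73]
SUB       [-73]
PUSH 1    [-73, 1]
MUL       [-73]
DUP       [-73, -73]
STORE 1   [-73]
NEG       [73]
LOAD 1    [73, -73]
MOD       [0]
LOAD 1    [0, -73]
PUSH 68   [0, -73, 68]
OVER      [0, -73, 68, -73]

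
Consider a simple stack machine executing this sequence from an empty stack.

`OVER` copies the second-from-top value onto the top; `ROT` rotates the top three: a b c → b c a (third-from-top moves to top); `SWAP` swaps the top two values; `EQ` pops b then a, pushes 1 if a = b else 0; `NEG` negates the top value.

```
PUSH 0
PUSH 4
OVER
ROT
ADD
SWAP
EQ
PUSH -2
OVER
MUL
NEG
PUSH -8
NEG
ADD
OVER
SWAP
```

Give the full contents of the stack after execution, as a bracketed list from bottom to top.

PUSH 0   0
PUSH 4   0 4
OVER     0 4 0
ROT      4 0 0
ADD      4 0
SWAP     0 4
EQ       0
PUSH -2  0 -2
OVER     0 -2 0
MUL      0 0
NEG      0 0
PUSH -8  0 0 -8
NEG      0 0 8
ADD      0 8
OVER     0 8 0
SWAP     0 0 8

[0, 0, 8]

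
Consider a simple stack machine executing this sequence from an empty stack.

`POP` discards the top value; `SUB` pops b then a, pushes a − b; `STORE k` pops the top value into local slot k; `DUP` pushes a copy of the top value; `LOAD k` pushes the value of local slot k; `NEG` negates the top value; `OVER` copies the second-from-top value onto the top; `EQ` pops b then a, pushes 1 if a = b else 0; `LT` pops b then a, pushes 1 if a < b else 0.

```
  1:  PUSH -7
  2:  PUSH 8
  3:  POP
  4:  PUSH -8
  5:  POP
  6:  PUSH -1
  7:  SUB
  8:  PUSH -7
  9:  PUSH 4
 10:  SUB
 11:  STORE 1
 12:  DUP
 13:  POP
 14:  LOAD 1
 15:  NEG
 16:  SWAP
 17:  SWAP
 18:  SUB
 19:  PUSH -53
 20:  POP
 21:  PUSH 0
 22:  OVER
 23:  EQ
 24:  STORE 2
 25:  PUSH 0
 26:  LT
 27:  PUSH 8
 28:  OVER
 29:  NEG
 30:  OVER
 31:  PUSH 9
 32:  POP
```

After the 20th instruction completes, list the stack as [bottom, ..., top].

[-17]

PUSH -7  -> -7
PUSH 8   -> -7 8
POP      -> -7
PUSH -8  -> -7 -8
POP      -> -7
PUSH -1  -> -7 -1
SUB      -> -6
PUSH -7  -> -6 -7
PUSH 4   -> -6 -7 4
SUB      -> -6 -11
STORE 1  -> -6
DUP      -> -6 -6
POP      -> -6
LOAD 1   -> -6 -11
NEG      -> -6 11
SWAP     -> 11 -6
SWAP     -> -6 11
SUB      -> -17
PUSH -53 -> -17 -53
POP      -> -17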